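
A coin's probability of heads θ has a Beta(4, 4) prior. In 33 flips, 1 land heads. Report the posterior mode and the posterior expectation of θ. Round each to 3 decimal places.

Posterior: Beta(4+1, 4+32) = Beta(5, 36).
Mode = (5−1)/(5+36−2) = 4/39 = 0.103.
Mean = 5/(5+36) = 5/41 = 0.122.
Mean > mode: the posterior has a right tail.

posterior mode = 0.103, posterior expectation = 0.122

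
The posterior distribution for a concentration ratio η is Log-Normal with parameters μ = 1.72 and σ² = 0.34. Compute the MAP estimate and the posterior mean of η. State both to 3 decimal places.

MAP: 3.975. Posterior mean: 6.619.

Mode = exp(μ − σ²) = exp(1.38) = 3.975.
Mean = exp(μ + σ²/2) = exp(1.890) = 6.619.
Right-skewed posterior ⇒ mode < mean.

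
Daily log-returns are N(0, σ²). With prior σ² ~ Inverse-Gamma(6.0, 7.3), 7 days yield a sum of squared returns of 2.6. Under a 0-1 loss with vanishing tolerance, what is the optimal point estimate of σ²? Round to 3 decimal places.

0.819

Posterior: Inverse-Gamma(shape = 6.0+7/2 = 9.5, scale = 7.3+2.6/2 = 8.6).
Mode = β/(α+1) = 8.6/10.5 = 0.819.
Mean = β/(α−1) = 8.6/8.5 = 1.012.
This is the posterior mode — the MAP estimate.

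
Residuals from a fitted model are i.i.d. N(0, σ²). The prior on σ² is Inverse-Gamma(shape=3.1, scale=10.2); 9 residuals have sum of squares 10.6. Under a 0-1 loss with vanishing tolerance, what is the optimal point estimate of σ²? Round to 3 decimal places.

Posterior: Inverse-Gamma(shape = 3.1+9/2 = 7.6, scale = 10.2+10.6/2 = 15.5).
Mode = β/(α+1) = 15.5/8.6 = 1.802.
Mean = β/(α−1) = 15.5/6.6 = 2.348.
This is the posterior mode — the MAP estimate.

1.802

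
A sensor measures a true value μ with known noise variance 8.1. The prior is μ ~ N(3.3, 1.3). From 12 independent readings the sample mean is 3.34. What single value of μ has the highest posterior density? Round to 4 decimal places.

Posterior for μ is Normal. Precision-weighted mean: (1/1.3·3.3 + 12/8.1·3.34) / (1/1.3 + 12/8.1) = 3.3263.
A Normal posterior is symmetric, so mode = mean.
This is the posterior mode — the MAP estimate.

3.3263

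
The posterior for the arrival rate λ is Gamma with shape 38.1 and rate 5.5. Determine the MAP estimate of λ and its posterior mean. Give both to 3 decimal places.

Mode = (α−1)/β = 37.1/5.5 = 6.745.
Mean = α/β = 38.1/5.5 = 6.927.

MAP estimate = 6.745, posterior mean = 6.927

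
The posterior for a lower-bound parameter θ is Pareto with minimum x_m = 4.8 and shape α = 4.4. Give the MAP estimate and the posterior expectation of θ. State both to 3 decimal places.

MAP = 4.800; posterior mean = 6.212

The Pareto density is strictly decreasing on [x_m, ∞), so the mode is x_m = 4.800.
Mean = α·x_m/(α−1) = 4.4·4.8/3.4 = 6.212.
Right-skewed posterior ⇒ mode < mean.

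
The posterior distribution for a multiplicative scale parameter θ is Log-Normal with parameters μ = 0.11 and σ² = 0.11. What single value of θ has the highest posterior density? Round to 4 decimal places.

Mode = exp(μ − σ²) = exp(0.00) = 1.0000.
Mean = exp(μ + σ²/2) = exp(0.165) = 1.1794.
This is the posterior mode — the MAP estimate.

1.0000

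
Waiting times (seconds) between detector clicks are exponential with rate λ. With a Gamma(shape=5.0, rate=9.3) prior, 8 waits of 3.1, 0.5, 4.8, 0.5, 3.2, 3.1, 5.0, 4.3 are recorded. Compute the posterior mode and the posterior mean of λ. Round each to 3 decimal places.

MAP = 0.355; posterior mean = 0.385

Σ times = 24.5. Posterior: Gamma(shape = 5.0+8 = 13.0, rate = 9.3+24.5 = 33.8).
Mode = (α−1)/β = 12.0/33.8 = 0.355.
Mean = α/β = 13.0/33.8 = 0.385.
The mean is pulled above the mode by the posterior's right skew.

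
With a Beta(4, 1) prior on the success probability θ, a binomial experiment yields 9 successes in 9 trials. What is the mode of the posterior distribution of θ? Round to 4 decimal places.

1.0000

Posterior: Beta(4+9, 1+0) = Beta(13, 1).
Since β = 1 ≤ 1 and α > 1, the Beta density is monotone increasing on [0,1]; the mode is at 1.
Mean = 13/(13+1) = 0.9286.
This is the posterior mode — the MAP estimate.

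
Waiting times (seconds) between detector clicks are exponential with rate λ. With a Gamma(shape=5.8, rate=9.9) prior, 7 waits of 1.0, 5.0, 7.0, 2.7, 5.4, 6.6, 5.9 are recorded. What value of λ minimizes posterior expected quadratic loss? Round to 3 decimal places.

0.294

Σ times = 33.6. Posterior: Gamma(shape = 5.8+7 = 12.8, rate = 9.9+33.6 = 43.5).
Mode = (α−1)/β = 11.8/43.5 = 0.271.
Mean = α/β = 12.8/43.5 = 0.294.
Quadratic loss ⇒ the optimal estimator is the posterior mean.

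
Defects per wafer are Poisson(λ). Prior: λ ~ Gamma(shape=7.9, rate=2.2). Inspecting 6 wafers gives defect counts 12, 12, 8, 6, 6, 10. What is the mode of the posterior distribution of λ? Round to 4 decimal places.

7.4268

Σ counts = 54. Posterior: Gamma(shape = 7.9+54 = 61.9, rate = 2.2+6 = 8.2).
Mode = (α−1)/β = 60.9/8.2 = 7.4268.
Mean = α/β = 61.9/8.2 = 7.5488.
This is the posterior mode — the MAP estimate.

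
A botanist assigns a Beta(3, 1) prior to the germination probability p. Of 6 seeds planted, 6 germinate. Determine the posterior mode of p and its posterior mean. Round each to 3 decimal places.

MAP: 1.000. Posterior mean: 0.900.

Posterior: Beta(3+6, 1+0) = Beta(9, 1).
Since β = 1 ≤ 1 and α > 1, the Beta density is monotone increasing on [0,1]; the mode is at 1.
Mean = 9/(9+1) = 0.900.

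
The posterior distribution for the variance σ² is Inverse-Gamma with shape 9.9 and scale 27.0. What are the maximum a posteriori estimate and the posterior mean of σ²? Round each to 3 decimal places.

MAP = 2.477; posterior mean = 3.034

Mode = β/(α+1) = 27.0/10.9 = 2.477.
Mean = β/(α−1) = 27.0/8.9 = 3.034.
Mean > mode: the posterior has a right tail.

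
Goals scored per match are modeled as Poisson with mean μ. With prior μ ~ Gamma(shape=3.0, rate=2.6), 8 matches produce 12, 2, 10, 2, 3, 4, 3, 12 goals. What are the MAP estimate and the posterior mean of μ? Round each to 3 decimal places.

Σ counts = 48. Posterior: Gamma(shape = 3.0+48 = 51.0, rate = 2.6+8 = 10.6).
Mode = (α−1)/β = 50.0/10.6 = 4.717.
Mean = α/β = 51.0/10.6 = 4.811.
Mean > mode: the posterior has a right tail.

MAP = 4.717; posterior mean = 4.811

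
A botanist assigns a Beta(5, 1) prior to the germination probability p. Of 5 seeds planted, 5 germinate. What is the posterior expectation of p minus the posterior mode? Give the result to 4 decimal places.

Posterior: Beta(5+5, 1+0) = Beta(10, 1).
Since β = 1 ≤ 1 and α > 1, the Beta density is monotone increasing on [0,1]; the mode is at 1.
Mean = 10/(10+1) = 0.9091.
Difference = 0.9091 − 1.0000 = -0.0909.
Left-skewed posterior ⇒ mean < mode.

-0.0909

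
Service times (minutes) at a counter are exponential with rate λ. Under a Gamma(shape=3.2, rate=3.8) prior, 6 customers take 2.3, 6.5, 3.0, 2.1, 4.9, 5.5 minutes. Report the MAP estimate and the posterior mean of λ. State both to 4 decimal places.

Σ times = 24.3. Posterior: Gamma(shape = 3.2+6 = 9.2, rate = 3.8+24.3 = 28.1).
Mode = (α−1)/β = 8.2/28.1 = 0.2918.
Mean = α/β = 9.2/28.1 = 0.3274.

λ_MAP = 0.2918, E[λ|data] = 0.3274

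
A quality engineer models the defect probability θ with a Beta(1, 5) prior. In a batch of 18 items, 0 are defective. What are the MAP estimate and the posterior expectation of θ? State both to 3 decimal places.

Posterior: Beta(1+0, 5+18) = Beta(1, 23).
Since α = 1 ≤ 1 and β > 1, the Beta density is monotone decreasing on [0,1]; the mode is at 0.
Mean = 1/(1+23) = 0.042.

MAP = 0.000, posterior mean = 0.042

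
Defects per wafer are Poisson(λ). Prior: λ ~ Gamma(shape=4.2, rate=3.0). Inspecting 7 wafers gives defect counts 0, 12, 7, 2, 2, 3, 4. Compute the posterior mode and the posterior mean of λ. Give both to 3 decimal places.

λ_MAP = 3.320, E[λ|data] = 3.420

Σ counts = 30. Posterior: Gamma(shape = 4.2+30 = 34.2, rate = 3.0+7 = 10.0).
Mode = (α−1)/β = 33.2/10.0 = 3.320.
Mean = α/β = 34.2/10.0 = 3.420.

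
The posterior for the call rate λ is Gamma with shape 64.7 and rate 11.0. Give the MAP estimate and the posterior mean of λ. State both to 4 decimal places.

Mode = (α−1)/β = 63.7/11.0 = 5.7909.
Mean = α/β = 64.7/11.0 = 5.8818.

MAP estimate = 5.7909, posterior mean = 5.8818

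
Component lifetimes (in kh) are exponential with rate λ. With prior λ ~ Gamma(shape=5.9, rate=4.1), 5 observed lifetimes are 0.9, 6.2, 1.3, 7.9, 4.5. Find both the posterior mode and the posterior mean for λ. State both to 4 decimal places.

Σ times = 20.8. Posterior: Gamma(shape = 5.9+5 = 10.9, rate = 4.1+20.8 = 24.9).
Mode = (α−1)/β = 9.9/24.9 = 0.3976.
Mean = α/β = 10.9/24.9 = 0.4378.

MAP = 0.3976; posterior mean = 0.4378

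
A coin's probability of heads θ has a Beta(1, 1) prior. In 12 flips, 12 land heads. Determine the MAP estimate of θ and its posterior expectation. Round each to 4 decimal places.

Posterior: Beta(1+12, 1+0) = Beta(13, 1).
Since β = 1 ≤ 1 and α > 1, the Beta density is monotone increasing on [0,1]; the mode is at 1.
Mean = 13/(13+1) = 0.9286.
Left-skewed posterior ⇒ mean < mode.

MAP = 1.0000; posterior mean = 0.9286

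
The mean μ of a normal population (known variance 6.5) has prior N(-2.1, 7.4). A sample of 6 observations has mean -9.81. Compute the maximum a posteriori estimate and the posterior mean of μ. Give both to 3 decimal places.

maximum a posteriori estimate = -8.825, posterior mean = -8.825

Posterior for μ is Normal. Precision-weighted mean: (1/7.4·-2.1 + 6/6.5·-9.81) / (1/7.4 + 6/6.5) = -8.825.
A Normal posterior is symmetric, so mode = mean.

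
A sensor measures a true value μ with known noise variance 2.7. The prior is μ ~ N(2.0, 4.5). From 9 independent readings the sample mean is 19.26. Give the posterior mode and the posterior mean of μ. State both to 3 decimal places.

posterior mode = 18.181, posterior mean = 18.181

Posterior for μ is Normal. Precision-weighted mean: (1/4.5·2.0 + 9/2.7·19.26) / (1/4.5 + 9/2.7) = 18.181.
A Normal posterior is symmetric, so mode = mean.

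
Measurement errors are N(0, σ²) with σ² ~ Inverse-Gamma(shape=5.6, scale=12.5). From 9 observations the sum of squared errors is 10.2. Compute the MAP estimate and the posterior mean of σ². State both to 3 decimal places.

Posterior: Inverse-Gamma(shape = 5.6+9/2 = 10.1, scale = 12.5+10.2/2 = 17.6).
Mode = β/(α+1) = 17.6/11.1 = 1.586.
Mean = β/(α−1) = 17.6/9.1 = 1.934.

MAP = 1.586; posterior mean = 1.934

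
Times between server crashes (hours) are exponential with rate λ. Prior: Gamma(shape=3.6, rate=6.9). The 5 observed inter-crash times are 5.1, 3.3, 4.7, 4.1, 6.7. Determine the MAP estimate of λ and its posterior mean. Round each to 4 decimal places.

Σ times = 23.9. Posterior: Gamma(shape = 3.6+5 = 8.6, rate = 6.9+23.9 = 30.8).
Mode = (α−1)/β = 7.6/30.8 = 0.2468.
Mean = α/β = 8.6/30.8 = 0.2792.

MAP estimate = 0.2468, posterior mean = 0.2792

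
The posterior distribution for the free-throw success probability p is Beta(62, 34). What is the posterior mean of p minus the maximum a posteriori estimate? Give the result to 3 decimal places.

Mode = (62−1)/(62+34−2) = 61/94 = 0.649.
Mean = 62/(62+34) = 62/96 = 0.646.
Difference = 0.646 − 0.649 = -0.003.
Mode > mean: the posterior has a left tail.

-0.003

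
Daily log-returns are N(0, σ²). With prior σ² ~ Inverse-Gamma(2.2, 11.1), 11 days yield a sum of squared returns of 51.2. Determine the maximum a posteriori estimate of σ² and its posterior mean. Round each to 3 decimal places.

Posterior: Inverse-Gamma(shape = 2.2+11/2 = 7.7, scale = 11.1+51.2/2 = 36.7).
Mode = β/(α+1) = 36.7/8.7 = 4.218.
Mean = β/(α−1) = 36.7/6.7 = 5.478.
Right-skewed posterior ⇒ mode < mean.

MAP = 4.218, posterior mean = 5.478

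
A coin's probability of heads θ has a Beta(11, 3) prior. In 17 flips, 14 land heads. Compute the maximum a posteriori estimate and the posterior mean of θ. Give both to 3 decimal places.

Posterior: Beta(11+14, 3+3) = Beta(25, 6).
Mode = (25−1)/(25+6−2) = 24/29 = 0.828.
Mean = 25/(25+6) = 25/31 = 0.806.

θ_MAP = 0.828, E[θ|data] = 0.806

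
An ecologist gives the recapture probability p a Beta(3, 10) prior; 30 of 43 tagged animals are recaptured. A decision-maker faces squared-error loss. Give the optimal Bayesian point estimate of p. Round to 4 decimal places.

0.5893

Posterior: Beta(3+30, 10+13) = Beta(33, 23).
Mode = (33−1)/(33+23−2) = 32/54 = 0.5926.
Mean = 33/(33+23) = 33/56 = 0.5893.
Squared-error loss ⇒ the optimal estimator is the posterior mean.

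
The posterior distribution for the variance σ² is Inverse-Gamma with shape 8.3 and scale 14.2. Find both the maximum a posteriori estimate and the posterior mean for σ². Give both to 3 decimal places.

Mode = β/(α+1) = 14.2/9.3 = 1.527.
Mean = β/(α−1) = 14.2/7.3 = 1.945.

maximum a posteriori estimate = 1.527, posterior mean = 1.945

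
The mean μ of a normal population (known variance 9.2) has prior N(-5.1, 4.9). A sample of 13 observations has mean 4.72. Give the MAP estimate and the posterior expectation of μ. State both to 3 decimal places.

MAP = 3.481; posterior mean = 3.481

Posterior for μ is Normal. Precision-weighted mean: (1/4.9·-5.1 + 13/9.2·4.72) / (1/4.9 + 13/9.2) = 3.481.
A Normal posterior is symmetric, so mode = mean.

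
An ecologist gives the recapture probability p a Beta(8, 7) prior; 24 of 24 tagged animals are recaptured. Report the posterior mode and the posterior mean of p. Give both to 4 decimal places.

MAP = 0.8378, posterior mean = 0.8205

Posterior: Beta(8+24, 7+0) = Beta(32, 7).
Mode = (32−1)/(32+7−2) = 31/37 = 0.8378.
Mean = 32/(32+7) = 32/39 = 0.8205.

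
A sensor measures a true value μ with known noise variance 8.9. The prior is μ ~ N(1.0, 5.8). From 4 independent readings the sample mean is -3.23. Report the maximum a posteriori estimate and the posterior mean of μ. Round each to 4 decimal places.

Posterior for μ is Normal. Precision-weighted mean: (1/5.8·1.0 + 4/8.9·-3.23) / (1/5.8 + 4/8.9) = -2.0572.
A Normal posterior is symmetric, so mode = mean.

MAP = -2.0572; posterior mean = -2.0572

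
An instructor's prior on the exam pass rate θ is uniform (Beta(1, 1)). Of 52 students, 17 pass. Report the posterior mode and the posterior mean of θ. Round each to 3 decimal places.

Posterior: Beta(1+17, 1+35) = Beta(18, 36).
Mode = (18−1)/(18+36−2) = 17/52 = 0.327.
With a flat prior the MAP equals the MLE, 17/52.
Mean = 18/(18+36) = 18/54 = 0.333.
Right-skewed posterior ⇒ mode < mean.

MAP: 0.327. Posterior mean: 0.333.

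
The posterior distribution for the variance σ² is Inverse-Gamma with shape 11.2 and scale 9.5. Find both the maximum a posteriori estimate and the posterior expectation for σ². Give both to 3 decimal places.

Mode = β/(α+1) = 9.5/12.2 = 0.779.
Mean = β/(α−1) = 9.5/10.2 = 0.931.
Right-skewed posterior ⇒ mode < mean.

MAP: 0.779. Posterior mean: 0.931.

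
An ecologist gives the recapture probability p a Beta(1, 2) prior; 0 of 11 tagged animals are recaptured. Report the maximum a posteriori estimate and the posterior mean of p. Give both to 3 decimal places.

MAP: 0.000. Posterior mean: 0.071.

Posterior: Beta(1+0, 2+11) = Beta(1, 13).
Since α = 1 ≤ 1 and β > 1, the Beta density is monotone decreasing on [0,1]; the mode is at 0.
Mean = 1/(1+13) = 0.071.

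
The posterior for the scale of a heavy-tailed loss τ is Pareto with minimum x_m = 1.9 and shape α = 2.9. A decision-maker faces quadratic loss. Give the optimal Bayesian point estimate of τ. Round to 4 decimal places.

2.9000

The Pareto density is strictly decreasing on [x_m, ∞), so the mode is x_m = 1.9000.
Mean = α·x_m/(α−1) = 2.9·1.9/1.9 = 2.9000.
Quadratic loss ⇒ the optimal estimator is the posterior mean.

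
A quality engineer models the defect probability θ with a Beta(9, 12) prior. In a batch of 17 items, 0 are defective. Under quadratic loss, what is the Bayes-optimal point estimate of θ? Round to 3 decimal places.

Posterior: Beta(9+0, 12+17) = Beta(9, 29).
Mode = (9−1)/(9+29−2) = 8/36 = 0.222.
Mean = 9/(9+29) = 9/38 = 0.237.
Quadratic loss ⇒ the optimal estimator is the posterior mean.

0.237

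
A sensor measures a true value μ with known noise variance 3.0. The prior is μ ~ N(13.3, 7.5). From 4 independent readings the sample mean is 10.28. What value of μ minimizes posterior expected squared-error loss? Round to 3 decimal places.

Posterior for μ is Normal. Precision-weighted mean: (1/7.5·13.3 + 4/3.0·10.28) / (1/7.5 + 4/3.0) = 10.555.
A Normal posterior is symmetric, so mode = mean.
Squared-error loss ⇒ the optimal estimator is the posterior mean.

10.555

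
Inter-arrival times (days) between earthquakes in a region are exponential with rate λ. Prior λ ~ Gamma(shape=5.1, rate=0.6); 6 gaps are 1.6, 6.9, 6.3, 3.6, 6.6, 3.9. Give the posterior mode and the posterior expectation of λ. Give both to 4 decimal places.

MAP = 0.3424, posterior mean = 0.3763

Σ times = 28.9. Posterior: Gamma(shape = 5.1+6 = 11.1, rate = 0.6+28.9 = 29.5).
Mode = (α−1)/β = 10.1/29.5 = 0.3424.
Mean = α/β = 11.1/29.5 = 0.3763.
Right-skewed posterior ⇒ mode < mean.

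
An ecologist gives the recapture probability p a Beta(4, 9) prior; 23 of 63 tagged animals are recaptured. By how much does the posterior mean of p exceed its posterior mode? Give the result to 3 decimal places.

0.004

Posterior: Beta(4+23, 9+40) = Beta(27, 49).
Mode = (27−1)/(27+49−2) = 26/74 = 0.351.
Mean = 27/(27+49) = 27/76 = 0.355.
Difference = 0.355 − 0.351 = 0.004.
Mean > mode: the posterior has a right tail.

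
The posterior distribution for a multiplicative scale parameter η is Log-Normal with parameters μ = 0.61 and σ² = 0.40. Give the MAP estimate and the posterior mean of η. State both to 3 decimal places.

Mode = exp(μ − σ²) = exp(0.21) = 1.234.
Mean = exp(μ + σ²/2) = exp(0.810) = 2.248.

MAP: 1.234. Posterior mean: 2.248.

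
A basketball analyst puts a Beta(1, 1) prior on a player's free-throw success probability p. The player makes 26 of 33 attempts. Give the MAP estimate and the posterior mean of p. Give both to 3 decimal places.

Posterior: Beta(1+26, 1+7) = Beta(27, 8).
Mode = (27−1)/(27+8−2) = 26/33 = 0.788.
Mean = 27/(27+8) = 27/35 = 0.771.

MAP estimate = 0.788, posterior mean = 0.771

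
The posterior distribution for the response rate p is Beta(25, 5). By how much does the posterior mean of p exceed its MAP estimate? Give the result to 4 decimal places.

-0.0238

Mode = (25−1)/(25+5−2) = 24/28 = 0.8571.
Mean = 25/(25+5) = 25/30 = 0.8333.
Difference = 0.8333 − 0.8571 = -0.0238.
Left-skewed posterior ⇒ mean < mode.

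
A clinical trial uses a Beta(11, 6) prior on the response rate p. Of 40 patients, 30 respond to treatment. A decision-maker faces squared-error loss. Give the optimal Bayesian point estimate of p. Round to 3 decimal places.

0.719

Posterior: Beta(11+30, 6+10) = Beta(41, 16).
Mode = (41−1)/(41+16−2) = 40/55 = 0.727.
Mean = 41/(41+16) = 41/57 = 0.719.
Squared-error loss ⇒ the optimal estimator is the posterior mean.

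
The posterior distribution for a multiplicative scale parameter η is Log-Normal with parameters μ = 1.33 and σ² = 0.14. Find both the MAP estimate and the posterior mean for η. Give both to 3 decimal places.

Mode = exp(μ − σ²) = exp(1.19) = 3.287.
Mean = exp(μ + σ²/2) = exp(1.400) = 4.055.

MAP: 3.287. Posterior mean: 4.055.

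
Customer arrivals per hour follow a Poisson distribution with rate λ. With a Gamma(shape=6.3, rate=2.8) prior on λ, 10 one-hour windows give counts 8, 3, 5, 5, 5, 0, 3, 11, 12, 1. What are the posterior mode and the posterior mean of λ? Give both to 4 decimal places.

λ_MAP = 4.5547, E[λ|data] = 4.6328

Σ counts = 53. Posterior: Gamma(shape = 6.3+53 = 59.3, rate = 2.8+10 = 12.8).
Mode = (α−1)/β = 58.3/12.8 = 4.5547.
Mean = α/β = 59.3/12.8 = 4.6328.
Mean > mode: the posterior has a right tail.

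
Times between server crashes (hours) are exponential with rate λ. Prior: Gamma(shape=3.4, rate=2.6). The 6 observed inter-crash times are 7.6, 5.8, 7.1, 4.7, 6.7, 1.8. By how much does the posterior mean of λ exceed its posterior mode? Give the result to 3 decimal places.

0.028

Σ times = 33.7. Posterior: Gamma(shape = 3.4+6 = 9.4, rate = 2.6+33.7 = 36.3).
Mode = (α−1)/β = 8.4/36.3 = 0.231.
Mean = α/β = 9.4/36.3 = 0.259.
Difference = 0.259 − 0.231 = 0.028.
The posterior is right-skewed, so the mean exceeds the mode.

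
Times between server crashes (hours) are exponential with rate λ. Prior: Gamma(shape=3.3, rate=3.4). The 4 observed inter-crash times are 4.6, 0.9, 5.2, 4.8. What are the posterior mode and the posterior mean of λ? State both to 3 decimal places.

Σ times = 15.5. Posterior: Gamma(shape = 3.3+4 = 7.3, rate = 3.4+15.5 = 18.9).
Mode = (α−1)/β = 6.3/18.9 = 0.333.
Mean = α/β = 7.3/18.9 = 0.386.

MAP = 0.333; posterior mean = 0.386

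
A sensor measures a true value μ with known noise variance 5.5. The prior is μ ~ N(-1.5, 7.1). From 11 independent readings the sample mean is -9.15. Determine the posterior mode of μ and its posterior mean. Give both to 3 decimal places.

μ_MAP = -8.647, E[μ|data] = -8.647

Posterior for μ is Normal. Precision-weighted mean: (1/7.1·-1.5 + 11/5.5·-9.15) / (1/7.1 + 11/5.5) = -8.647.
A Normal posterior is symmetric, so mode = mean.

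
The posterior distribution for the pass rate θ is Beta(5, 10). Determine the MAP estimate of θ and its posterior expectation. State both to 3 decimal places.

MAP: 0.308. Posterior mean: 0.333.

Mode = (5−1)/(5+10−2) = 4/13 = 0.308.
Mean = 5/(5+10) = 5/15 = 0.333.
Mean > mode: the posterior has a right tail.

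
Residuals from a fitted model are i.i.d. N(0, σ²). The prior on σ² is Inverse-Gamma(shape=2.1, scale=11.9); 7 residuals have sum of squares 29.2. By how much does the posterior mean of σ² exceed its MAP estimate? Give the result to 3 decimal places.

Posterior: Inverse-Gamma(shape = 2.1+7/2 = 5.6, scale = 11.9+29.2/2 = 26.5).
Mode = β/(α+1) = 26.5/6.6 = 4.015.
Mean = β/(α−1) = 26.5/4.6 = 5.761.
Difference = 5.761 − 4.015 = 1.746.

1.746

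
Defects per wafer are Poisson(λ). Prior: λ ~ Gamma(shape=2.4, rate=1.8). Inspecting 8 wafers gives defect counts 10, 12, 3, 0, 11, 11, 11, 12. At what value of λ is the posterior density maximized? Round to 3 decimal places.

7.286

Σ counts = 70. Posterior: Gamma(shape = 2.4+70 = 72.4, rate = 1.8+8 = 9.8).
Mode = (α−1)/β = 71.4/9.8 = 7.286.
Mean = α/β = 72.4/9.8 = 7.388.
This is the posterior mode — the MAP estimate.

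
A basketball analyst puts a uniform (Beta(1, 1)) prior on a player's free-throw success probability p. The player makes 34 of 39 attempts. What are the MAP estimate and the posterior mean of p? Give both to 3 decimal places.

Posterior: Beta(1+34, 1+5) = Beta(35, 6).
Mode = (35−1)/(35+6−2) = 34/39 = 0.872.
With a flat prior the MAP equals the MLE, 34/39.
Mean = 35/(35+6) = 35/41 = 0.854.

MAP = 0.872; posterior mean = 0.854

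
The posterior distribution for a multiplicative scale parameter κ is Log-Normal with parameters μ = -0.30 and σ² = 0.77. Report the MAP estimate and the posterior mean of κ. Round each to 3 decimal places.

κ_MAP = 0.343, E[κ|data] = 1.089

Mode = exp(μ − σ²) = exp(-1.07) = 0.343.
Mean = exp(μ + σ²/2) = exp(0.085) = 1.089.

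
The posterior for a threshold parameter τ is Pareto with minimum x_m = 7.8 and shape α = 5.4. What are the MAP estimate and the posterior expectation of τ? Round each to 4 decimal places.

MAP estimate = 7.8000, posterior expectation = 9.5727

The Pareto density is strictly decreasing on [x_m, ∞), so the mode is x_m = 7.8000.
Mean = α·x_m/(α−1) = 5.4·7.8/4.4 = 9.5727.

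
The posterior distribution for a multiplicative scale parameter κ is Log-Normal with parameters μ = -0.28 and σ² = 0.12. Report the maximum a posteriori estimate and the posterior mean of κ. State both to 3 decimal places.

MAP: 0.670. Posterior mean: 0.803.

Mode = exp(μ − σ²) = exp(-0.40) = 0.670.
Mean = exp(μ + σ²/2) = exp(-0.220) = 0.803.
Mean > mode: the posterior has a right tail.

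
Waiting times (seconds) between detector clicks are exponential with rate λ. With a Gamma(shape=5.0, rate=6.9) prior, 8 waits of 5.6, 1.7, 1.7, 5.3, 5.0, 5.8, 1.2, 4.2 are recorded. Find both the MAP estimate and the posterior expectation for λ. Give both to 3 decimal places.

MAP estimate = 0.321, posterior expectation = 0.348

Σ times = 30.5. Posterior: Gamma(shape = 5.0+8 = 13.0, rate = 6.9+30.5 = 37.4).
Mode = (α−1)/β = 12.0/37.4 = 0.321.
Mean = α/β = 13.0/37.4 = 0.348.
The posterior is right-skewed, so the mean exceeds the mode.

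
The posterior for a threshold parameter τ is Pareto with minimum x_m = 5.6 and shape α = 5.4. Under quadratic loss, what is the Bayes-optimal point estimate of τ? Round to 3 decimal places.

The Pareto density is strictly decreasing on [x_m, ∞), so the mode is x_m = 5.600.
Mean = α·x_m/(α−1) = 5.4·5.6/4.4 = 6.873.
Quadratic loss ⇒ the optimal estimator is the posterior mean.

6.873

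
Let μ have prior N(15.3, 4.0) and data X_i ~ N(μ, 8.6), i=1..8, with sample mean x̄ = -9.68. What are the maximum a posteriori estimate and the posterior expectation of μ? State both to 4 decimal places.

Posterior for μ is Normal. Precision-weighted mean: (1/4.0·15.3 + 8/8.6·-9.68) / (1/4.0 + 8/8.6) = -4.3887.
A Normal posterior is symmetric, so mode = mean.

MAP: -4.3887. Posterior mean: -4.3887.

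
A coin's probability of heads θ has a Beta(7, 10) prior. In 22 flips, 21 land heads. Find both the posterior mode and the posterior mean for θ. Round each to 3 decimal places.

θ_MAP = 0.730, E[θ|data] = 0.718

Posterior: Beta(7+21, 10+1) = Beta(28, 11).
Mode = (28−1)/(28+11−2) = 27/37 = 0.730.
Mean = 28/(28+11) = 28/39 = 0.718.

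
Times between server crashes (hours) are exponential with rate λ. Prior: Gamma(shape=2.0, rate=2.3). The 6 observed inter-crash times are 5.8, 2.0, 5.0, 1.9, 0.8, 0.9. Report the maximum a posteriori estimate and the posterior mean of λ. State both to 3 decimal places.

MAP = 0.374, posterior mean = 0.428

Σ times = 16.4. Posterior: Gamma(shape = 2.0+6 = 8.0, rate = 2.3+16.4 = 18.7).
Mode = (α−1)/β = 7.0/18.7 = 0.374.
Mean = α/β = 8.0/18.7 = 0.428.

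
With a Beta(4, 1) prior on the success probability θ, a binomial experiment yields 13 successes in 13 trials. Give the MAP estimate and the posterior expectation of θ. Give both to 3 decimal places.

MAP estimate = 1.000, posterior expectation = 0.944

Posterior: Beta(4+13, 1+0) = Beta(17, 1).
Since β = 1 ≤ 1 and α > 1, the Beta density is monotone increasing on [0,1]; the mode is at 1.
Mean = 17/(17+1) = 0.944.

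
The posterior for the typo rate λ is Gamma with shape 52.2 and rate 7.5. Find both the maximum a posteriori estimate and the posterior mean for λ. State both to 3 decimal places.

Mode = (α−1)/β = 51.2/7.5 = 6.827.
Mean = α/β = 52.2/7.5 = 6.960.
The posterior is right-skewed, so the mean exceeds the mode.

MAP = 6.827; posterior mean = 6.960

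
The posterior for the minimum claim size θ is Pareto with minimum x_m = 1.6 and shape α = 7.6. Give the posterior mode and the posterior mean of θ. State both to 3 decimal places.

θ_MAP = 1.600, E[θ|data] = 1.842

The Pareto density is strictly decreasing on [x_m, ∞), so the mode is x_m = 1.600.
Mean = α·x_m/(α−1) = 7.6·1.6/6.6 = 1.842.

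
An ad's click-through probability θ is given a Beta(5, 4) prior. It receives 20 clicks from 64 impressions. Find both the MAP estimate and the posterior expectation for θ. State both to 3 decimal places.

Posterior: Beta(5+20, 4+44) = Beta(25, 48).
Mode = (25−1)/(25+48−2) = 24/71 = 0.338.
Mean = 25/(25+48) = 25/73 = 0.342.
Right-skewed posterior ⇒ mode < mean.

θ_MAP = 0.338, E[θ|data] = 0.342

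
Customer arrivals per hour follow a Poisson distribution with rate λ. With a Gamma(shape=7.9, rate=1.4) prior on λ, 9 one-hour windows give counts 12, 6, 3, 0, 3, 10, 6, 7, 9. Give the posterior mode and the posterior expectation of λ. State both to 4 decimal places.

MAP = 6.0481; posterior mean = 6.1442

Σ counts = 56. Posterior: Gamma(shape = 7.9+56 = 63.9, rate = 1.4+9 = 10.4).
Mode = (α−1)/β = 62.9/10.4 = 6.0481.
Mean = α/β = 63.9/10.4 = 6.1442.
Right-skewed posterior ⇒ mode < mean.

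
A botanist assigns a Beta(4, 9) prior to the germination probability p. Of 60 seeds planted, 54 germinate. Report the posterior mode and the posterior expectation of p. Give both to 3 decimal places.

MAP = 0.803, posterior mean = 0.795

Posterior: Beta(4+54, 9+6) = Beta(58, 15).
Mode = (58−1)/(58+15−2) = 57/71 = 0.803.
Mean = 58/(58+15) = 58/73 = 0.795.
The mean is pulled below the mode by the posterior's left skew.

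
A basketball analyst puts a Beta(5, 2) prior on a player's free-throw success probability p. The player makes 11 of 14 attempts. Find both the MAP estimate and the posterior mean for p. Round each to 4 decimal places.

MAP: 0.7895. Posterior mean: 0.7619.

Posterior: Beta(5+11, 2+3) = Beta(16, 5).
Mode = (16−1)/(16+5−2) = 15/19 = 0.7895.
Mean = 16/(16+5) = 16/21 = 0.7619.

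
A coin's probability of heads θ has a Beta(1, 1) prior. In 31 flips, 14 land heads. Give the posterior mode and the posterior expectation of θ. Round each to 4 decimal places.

Posterior: Beta(1+14, 1+17) = Beta(15, 18).
Mode = (15−1)/(15+18−2) = 14/31 = 0.4516.
With a flat prior the MAP equals the MLE, 14/31.
Mean = 15/(15+18) = 15/33 = 0.4545.
The mean is pulled above the mode by the posterior's right skew.

posterior mode = 0.4516, posterior expectation = 0.4545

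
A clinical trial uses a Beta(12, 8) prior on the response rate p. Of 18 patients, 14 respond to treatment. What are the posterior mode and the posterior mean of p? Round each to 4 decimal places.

MAP = 0.6944; posterior mean = 0.6842

Posterior: Beta(12+14, 8+4) = Beta(26, 12).
Mode = (26−1)/(26+12−2) = 25/36 = 0.6944.
Mean = 26/(26+12) = 26/38 = 0.6842.
The mean is pulled below the mode by the posterior's left skew.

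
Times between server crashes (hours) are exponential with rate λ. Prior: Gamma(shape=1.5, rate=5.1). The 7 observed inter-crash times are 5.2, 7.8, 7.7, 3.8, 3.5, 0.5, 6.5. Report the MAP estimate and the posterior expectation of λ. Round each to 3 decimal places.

λ_MAP = 0.187, E[λ|data] = 0.212

Σ times = 35.0. Posterior: Gamma(shape = 1.5+7 = 8.5, rate = 5.1+35.0 = 40.1).
Mode = (α−1)/β = 7.5/40.1 = 0.187.
Mean = α/β = 8.5/40.1 = 0.212.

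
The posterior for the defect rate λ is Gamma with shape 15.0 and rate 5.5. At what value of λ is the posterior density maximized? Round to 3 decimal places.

Mode = (α−1)/β = 14.0/5.5 = 2.545.
Mean = α/β = 15.0/5.5 = 2.727.
This is the posterior mode — the MAP estimate.

2.545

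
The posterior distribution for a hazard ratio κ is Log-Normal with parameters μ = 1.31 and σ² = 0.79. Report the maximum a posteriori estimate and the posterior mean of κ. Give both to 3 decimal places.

Mode = exp(μ − σ²) = exp(0.52) = 1.682.
Mean = exp(μ + σ²/2) = exp(1.705) = 5.501.
Mean > mode: the posterior has a right tail.

MAP = 1.682, posterior mean = 5.501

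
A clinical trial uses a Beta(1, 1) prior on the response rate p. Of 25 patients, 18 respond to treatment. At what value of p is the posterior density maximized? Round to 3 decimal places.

Posterior: Beta(1+18, 1+7) = Beta(19, 8).
Mode = (19−1)/(19+8−2) = 18/25 = 0.720.
With a flat prior the MAP equals the MLE, 18/25.
Mean = 19/(19+8) = 19/27 = 0.704.
This is the posterior mode — the MAP estimate.

0.720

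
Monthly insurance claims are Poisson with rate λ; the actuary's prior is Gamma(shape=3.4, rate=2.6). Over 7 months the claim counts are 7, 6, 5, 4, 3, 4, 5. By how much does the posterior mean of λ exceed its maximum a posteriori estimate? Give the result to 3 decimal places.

0.104

Σ counts = 34. Posterior: Gamma(shape = 3.4+34 = 37.4, rate = 2.6+7 = 9.6).
Mode = (α−1)/β = 36.4/9.6 = 3.792.
Mean = α/β = 37.4/9.6 = 3.896.
Difference = 3.896 − 3.792 = 0.104.
The mean is pulled above the mode by the posterior's right skew.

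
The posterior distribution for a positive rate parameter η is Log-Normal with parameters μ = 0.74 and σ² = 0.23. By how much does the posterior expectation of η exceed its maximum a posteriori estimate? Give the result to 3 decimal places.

Mode = exp(μ − σ²) = exp(0.51) = 1.665.
Mean = exp(μ + σ²/2) = exp(0.855) = 2.351.
Difference = 2.351 − 1.665 = 0.686.
The posterior is right-skewed, so the mean exceeds the mode.

0.686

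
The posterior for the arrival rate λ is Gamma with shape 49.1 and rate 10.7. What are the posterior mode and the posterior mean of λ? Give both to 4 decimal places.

MAP: 4.4953. Posterior mean: 4.5888.

Mode = (α−1)/β = 48.1/10.7 = 4.4953.
Mean = α/β = 49.1/10.7 = 4.5888.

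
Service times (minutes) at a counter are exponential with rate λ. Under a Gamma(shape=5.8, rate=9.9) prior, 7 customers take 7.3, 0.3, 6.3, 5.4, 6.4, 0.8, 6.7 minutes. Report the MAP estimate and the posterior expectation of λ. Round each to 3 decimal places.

Σ times = 33.2. Posterior: Gamma(shape = 5.8+7 = 12.8, rate = 9.9+33.2 = 43.1).
Mode = (α−1)/β = 11.8/43.1 = 0.274.
Mean = α/β = 12.8/43.1 = 0.297.
Right-skewed posterior ⇒ mode < mean.

MAP estimate = 0.274, posterior expectation = 0.297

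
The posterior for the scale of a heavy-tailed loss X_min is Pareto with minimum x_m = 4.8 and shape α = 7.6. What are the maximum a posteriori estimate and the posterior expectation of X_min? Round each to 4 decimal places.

The Pareto density is strictly decreasing on [x_m, ∞), so the mode is x_m = 4.8000.
Mean = α·x_m/(α−1) = 7.6·4.8/6.6 = 5.5273.

MAP = 4.8000; posterior mean = 5.5273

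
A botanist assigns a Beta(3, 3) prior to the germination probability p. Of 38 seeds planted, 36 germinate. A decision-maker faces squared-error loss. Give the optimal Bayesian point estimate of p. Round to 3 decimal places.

0.886

Posterior: Beta(3+36, 3+2) = Beta(39, 5).
Mode = (39−1)/(39+5−2) = 38/42 = 0.905.
Mean = 39/(39+5) = 39/44 = 0.886.
Squared-error loss ⇒ the optimal estimator is the posterior mean.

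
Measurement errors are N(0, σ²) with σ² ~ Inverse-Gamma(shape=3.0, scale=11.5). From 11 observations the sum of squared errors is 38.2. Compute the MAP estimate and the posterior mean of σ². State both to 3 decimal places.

MAP = 3.221; posterior mean = 4.080

Posterior: Inverse-Gamma(shape = 3.0+11/2 = 8.5, scale = 11.5+38.2/2 = 30.6).
Mode = β/(α+1) = 30.6/9.5 = 3.221.
Mean = β/(α−1) = 30.6/7.5 = 4.080.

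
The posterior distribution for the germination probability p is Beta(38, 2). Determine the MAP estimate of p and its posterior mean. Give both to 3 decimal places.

MAP estimate = 0.974, posterior mean = 0.950

Mode = (38−1)/(38+2−2) = 37/38 = 0.974.
Mean = 38/(38+2) = 38/40 = 0.950.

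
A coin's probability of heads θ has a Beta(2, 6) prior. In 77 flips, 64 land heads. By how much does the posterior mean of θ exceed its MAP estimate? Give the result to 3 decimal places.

Posterior: Beta(2+64, 6+13) = Beta(66, 19).
Mode = (66−1)/(66+19−2) = 65/83 = 0.783.
Mean = 66/(66+19) = 66/85 = 0.776.
Difference = 0.776 − 0.783 = -0.007.

-0.007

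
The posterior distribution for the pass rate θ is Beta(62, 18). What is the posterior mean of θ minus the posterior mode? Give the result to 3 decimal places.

-0.007

Mode = (62−1)/(62+18−2) = 61/78 = 0.782.
Mean = 62/(62+18) = 62/80 = 0.775.
Difference = 0.775 − 0.782 = -0.007.
Mode > mean: the posterior has a left tail.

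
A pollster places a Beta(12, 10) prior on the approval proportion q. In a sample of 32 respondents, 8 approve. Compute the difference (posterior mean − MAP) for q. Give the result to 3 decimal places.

0.005

Posterior: Beta(12+8, 10+24) = Beta(20, 34).
Mode = (20−1)/(20+34−2) = 19/52 = 0.365.
Mean = 20/(20+34) = 20/54 = 0.370.
Difference = 0.370 − 0.365 = 0.005.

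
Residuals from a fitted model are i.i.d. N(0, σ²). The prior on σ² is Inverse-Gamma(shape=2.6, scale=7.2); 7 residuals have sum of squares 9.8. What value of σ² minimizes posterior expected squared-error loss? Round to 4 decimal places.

2.3725

Posterior: Inverse-Gamma(shape = 2.6+7/2 = 6.1, scale = 7.2+9.8/2 = 12.1).
Mode = β/(α+1) = 12.1/7.1 = 1.7042.
Mean = β/(α−1) = 12.1/5.1 = 2.3725.
Squared-error loss ⇒ the optimal estimator is the posterior mean.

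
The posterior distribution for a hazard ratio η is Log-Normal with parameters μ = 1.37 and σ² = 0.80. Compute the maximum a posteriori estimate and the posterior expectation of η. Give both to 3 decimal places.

MAP: 1.768. Posterior mean: 5.871.

Mode = exp(μ − σ²) = exp(0.57) = 1.768.
Mean = exp(μ + σ²/2) = exp(1.770) = 5.871.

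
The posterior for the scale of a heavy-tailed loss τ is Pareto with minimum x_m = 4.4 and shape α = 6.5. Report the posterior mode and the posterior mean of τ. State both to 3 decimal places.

The Pareto density is strictly decreasing on [x_m, ∞), so the mode is x_m = 4.400.
Mean = α·x_m/(α−1) = 6.5·4.4/5.5 = 5.200.

MAP = 4.400; posterior mean = 5.200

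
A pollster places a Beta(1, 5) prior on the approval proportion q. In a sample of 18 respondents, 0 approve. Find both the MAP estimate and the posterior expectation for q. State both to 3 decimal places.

Posterior: Beta(1+0, 5+18) = Beta(1, 23).
Since α = 1 ≤ 1 and β > 1, the Beta density is monotone decreasing on [0,1]; the mode is at 0.
Mean = 1/(1+23) = 0.042.

MAP: 0.000. Posterior mean: 0.042.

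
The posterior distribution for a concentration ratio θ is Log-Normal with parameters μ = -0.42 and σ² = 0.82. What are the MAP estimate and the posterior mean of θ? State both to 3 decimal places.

MAP estimate = 0.289, posterior mean = 0.990

Mode = exp(μ − σ²) = exp(-1.24) = 0.289.
Mean = exp(μ + σ²/2) = exp(-0.010) = 0.990.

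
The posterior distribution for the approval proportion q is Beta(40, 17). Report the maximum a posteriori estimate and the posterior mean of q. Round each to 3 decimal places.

Mode = (40−1)/(40+17−2) = 39/55 = 0.709.
Mean = 40/(40+17) = 40/57 = 0.702.
The posterior is left-skewed, so the mode exceeds the mean.

maximum a posteriori estimate = 0.709, posterior mean = 0.702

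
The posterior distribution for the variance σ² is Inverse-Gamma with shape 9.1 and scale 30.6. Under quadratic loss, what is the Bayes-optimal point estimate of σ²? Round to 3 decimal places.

3.778

Mode = β/(α+1) = 30.6/10.1 = 3.030.
Mean = β/(α−1) = 30.6/8.1 = 3.778.
Quadratic loss ⇒ the optimal estimator is the posterior mean.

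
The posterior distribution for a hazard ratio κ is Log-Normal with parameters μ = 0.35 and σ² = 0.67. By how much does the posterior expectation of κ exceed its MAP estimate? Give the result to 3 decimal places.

Mode = exp(μ − σ²) = exp(-0.32) = 0.726.
Mean = exp(μ + σ²/2) = exp(0.685) = 1.984.
Difference = 1.984 − 0.726 = 1.258.
The mean is pulled above the mode by the posterior's right skew.

1.258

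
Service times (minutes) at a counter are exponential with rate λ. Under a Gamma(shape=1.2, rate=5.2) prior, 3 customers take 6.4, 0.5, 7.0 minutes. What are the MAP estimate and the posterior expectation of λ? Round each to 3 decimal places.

λ_MAP = 0.168, E[λ|data] = 0.220

Σ times = 13.9. Posterior: Gamma(shape = 1.2+3 = 4.2, rate = 5.2+13.9 = 19.1).
Mode = (α−1)/β = 3.2/19.1 = 0.168.
Mean = α/β = 4.2/19.1 = 0.220.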